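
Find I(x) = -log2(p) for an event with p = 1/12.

Information content I(x) = -log₂(p(x))
I = -log₂(1/12) = -log₂(0.0833)
I = 3.5850 bits


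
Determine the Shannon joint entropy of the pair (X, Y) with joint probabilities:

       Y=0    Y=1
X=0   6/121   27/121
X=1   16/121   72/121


H(X,Y) = -Σ p(x,y) log₂ p(x,y)
  p(0,0)=6/121: -0.0496 × log₂(0.0496) = 0.2149
  p(0,1)=27/121: -0.2231 × log₂(0.2231) = 0.4829
  p(1,0)=16/121: -0.1322 × log₂(0.1322) = 0.3860
  p(1,1)=72/121: -0.5950 × log₂(0.5950) = 0.4456
H(X,Y) = 1.5294 bits


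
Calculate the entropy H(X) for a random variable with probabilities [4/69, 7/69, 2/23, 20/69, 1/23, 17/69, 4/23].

H(X) = -Σ p(x) log₂ p(x)
  -4/69 × log₂(4/69) = 0.2382
  -7/69 × log₂(7/69) = 0.3349
  -2/23 × log₂(2/23) = 0.3064
  -20/69 × log₂(20/69) = 0.5179
  -1/23 × log₂(1/23) = 0.1967
  -17/69 × log₂(17/69) = 0.4979
  -4/23 × log₂(4/23) = 0.4389
H(X) = 2.5308 bits


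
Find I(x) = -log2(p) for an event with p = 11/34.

Information content I(x) = -log₂(p(x))
I = -log₂(11/34) = -log₂(0.3235)
I = 1.6280 bits


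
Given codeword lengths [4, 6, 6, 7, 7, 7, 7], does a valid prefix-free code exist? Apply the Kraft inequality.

Kraft inequality: Σ 2^(-l_i) ≤ 1 for prefix-free code
Calculating: 2^(-4) + 2^(-6) + 2^(-6) + 2^(-7) + 2^(-7) + 2^(-7) + 2^(-7)
= 0.0625 + 0.015625 + 0.015625 + 0.0078125 + 0.0078125 + 0.0078125 + 0.0078125
= 0.1250
Since 0.1250 ≤ 1, prefix-free code exists


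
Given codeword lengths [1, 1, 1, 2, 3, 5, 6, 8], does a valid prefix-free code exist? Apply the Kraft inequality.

Kraft inequality: Σ 2^(-l_i) ≤ 1 for prefix-free code
Calculating: 2^(-1) + 2^(-1) + 2^(-1) + 2^(-2) + 2^(-3) + 2^(-5) + 2^(-6) + 2^(-8)
= 0.5 + 0.5 + 0.5 + 0.25 + 0.125 + 0.03125 + 0.015625 + 0.00390625
= 1.9258
Since 1.9258 > 1, prefix-free code does not exist


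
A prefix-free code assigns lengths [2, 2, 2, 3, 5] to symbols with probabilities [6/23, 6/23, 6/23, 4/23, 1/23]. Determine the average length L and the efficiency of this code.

Average length L = Σ p_i × l_i = 2.3043 bits
Entropy H = 2.1527 bits
Efficiency η = H/L × 100% = 93.42%


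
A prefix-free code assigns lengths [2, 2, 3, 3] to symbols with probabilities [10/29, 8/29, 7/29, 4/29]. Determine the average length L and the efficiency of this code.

Average length L = Σ p_i × l_i = 2.3793 bits
Entropy H = 1.9314 bits
Efficiency η = H/L × 100% = 81.17%


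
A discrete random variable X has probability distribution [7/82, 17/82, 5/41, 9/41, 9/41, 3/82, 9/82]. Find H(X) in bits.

H(X) = -Σ p(x) log₂ p(x)
  -7/82 × log₂(7/82) = 0.3031
  -17/82 × log₂(17/82) = 0.4706
  -5/41 × log₂(5/41) = 0.3702
  -9/41 × log₂(9/41) = 0.4802
  -9/41 × log₂(9/41) = 0.4802
  -3/82 × log₂(3/82) = 0.1746
  -9/82 × log₂(9/82) = 0.3499
H(X) = 2.6288 bits


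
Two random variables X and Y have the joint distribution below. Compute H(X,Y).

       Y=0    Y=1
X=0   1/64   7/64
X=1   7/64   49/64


H(X,Y) = -Σ p(x,y) log₂ p(x,y)
  p(0,0)=1/64: -0.0156 × log₂(0.0156) = 0.0938
  p(0,1)=7/64: -0.1094 × log₂(0.1094) = 0.3492
  p(1,0)=7/64: -0.1094 × log₂(0.1094) = 0.3492
  p(1,1)=49/64: -0.7656 × log₂(0.7656) = 0.2950
H(X,Y) = 1.0871 bits


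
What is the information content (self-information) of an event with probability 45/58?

Information content I(x) = -log₂(p(x))
I = -log₂(45/58) = -log₂(0.7759)
I = 0.3661 bits


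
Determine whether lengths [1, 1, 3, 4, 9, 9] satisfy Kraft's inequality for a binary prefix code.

Kraft inequality: Σ 2^(-l_i) ≤ 1 for prefix-free code
Calculating: 2^(-1) + 2^(-1) + 2^(-3) + 2^(-4) + 2^(-9) + 2^(-9)
= 0.5 + 0.5 + 0.125 + 0.0625 + 0.001953125 + 0.001953125
= 1.1914
Since 1.1914 > 1, prefix-free code does not exist


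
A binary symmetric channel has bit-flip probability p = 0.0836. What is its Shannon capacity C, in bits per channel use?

For BSC with error probability p:
C = 1 - H(p) where H(p) is binary entropy
H(0.0836) = -0.0836 × log₂(0.0836) - 0.9164 × log₂(0.9164)
H(p) = 0.4147
C = 1 - 0.4147 = 0.5853 bits/use


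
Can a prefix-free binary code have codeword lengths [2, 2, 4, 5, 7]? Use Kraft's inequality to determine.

Kraft inequality: Σ 2^(-l_i) ≤ 1 for prefix-free code
Calculating: 2^(-2) + 2^(-2) + 2^(-4) + 2^(-5) + 2^(-7)
= 0.25 + 0.25 + 0.0625 + 0.03125 + 0.0078125
= 0.6016
Since 0.6016 ≤ 1, prefix-free code exists


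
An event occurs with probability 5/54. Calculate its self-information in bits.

Information content I(x) = -log₂(p(x))
I = -log₂(5/54) = -log₂(0.0926)
I = 3.4330 bits


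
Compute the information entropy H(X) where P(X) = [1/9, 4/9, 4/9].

H(X) = -Σ p(x) log₂ p(x)
  -1/9 × log₂(1/9) = 0.3522
  -4/9 × log₂(4/9) = 0.5200
  -4/9 × log₂(4/9) = 0.5200
H(X) = 1.3921 bits


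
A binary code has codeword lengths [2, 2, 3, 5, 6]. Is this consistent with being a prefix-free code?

Kraft inequality: Σ 2^(-l_i) ≤ 1 for prefix-free code
Calculating: 2^(-2) + 2^(-2) + 2^(-3) + 2^(-5) + 2^(-6)
= 0.25 + 0.25 + 0.125 + 0.03125 + 0.015625
= 0.6719
Since 0.6719 ≤ 1, prefix-free code exists


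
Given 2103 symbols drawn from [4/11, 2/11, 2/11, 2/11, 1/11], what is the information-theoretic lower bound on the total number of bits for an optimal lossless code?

Entropy H = 2.1867 bits/symbol
Minimum bits = H × n = 2.1867 × 2103
= 4598.64 bits


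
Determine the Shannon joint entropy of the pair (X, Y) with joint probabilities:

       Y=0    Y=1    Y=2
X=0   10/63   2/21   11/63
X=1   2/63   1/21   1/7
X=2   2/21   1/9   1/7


H(X,Y) = -Σ p(x,y) log₂ p(x,y)
  p(0,0)=10/63: -0.1587 × log₂(0.1587) = 0.4215
  p(0,1)=2/21: -0.0952 × log₂(0.0952) = 0.3231
  p(0,2)=11/63: -0.1746 × log₂(0.1746) = 0.4396
  p(1,0)=2/63: -0.0317 × log₂(0.0317) = 0.1580
  p(1,1)=1/21: -0.0476 × log₂(0.0476) = 0.2092
  p(1,2)=1/7: -0.1429 × log₂(0.1429) = 0.4011
  p(2,0)=2/21: -0.0952 × log₂(0.0952) = 0.3231
  p(2,1)=1/9: -0.1111 × log₂(0.1111) = 0.3522
  p(2,2)=1/7: -0.1429 × log₂(0.1429) = 0.4011
H(X,Y) = 3.0287 bits


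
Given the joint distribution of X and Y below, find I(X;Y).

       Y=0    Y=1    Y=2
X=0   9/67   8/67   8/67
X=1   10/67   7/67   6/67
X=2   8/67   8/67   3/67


H(X) = 1.5758, H(Y) = 1.5600, H(X,Y) = 3.1159
I(X;Y) = H(X) + H(Y) - H(X,Y) = 0.0199 bits


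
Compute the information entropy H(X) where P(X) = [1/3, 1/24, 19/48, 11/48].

H(X) = -Σ p(x) log₂ p(x)
  -1/3 × log₂(1/3) = 0.5283
  -1/24 × log₂(1/24) = 0.1910
  -19/48 × log₂(19/48) = 0.5292
  -11/48 × log₂(11/48) = 0.4871
H(X) = 1.7357 bits


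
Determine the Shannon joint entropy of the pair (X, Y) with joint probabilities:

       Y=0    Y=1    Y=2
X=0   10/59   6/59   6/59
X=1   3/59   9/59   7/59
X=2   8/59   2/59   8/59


H(X,Y) = -Σ p(x,y) log₂ p(x,y)
  p(0,0)=10/59: -0.1695 × log₂(0.1695) = 0.4340
  p(0,1)=6/59: -0.1017 × log₂(0.1017) = 0.3354
  p(0,2)=6/59: -0.1017 × log₂(0.1017) = 0.3354
  p(1,0)=3/59: -0.0508 × log₂(0.0508) = 0.2185
  p(1,1)=9/59: -0.1525 × log₂(0.1525) = 0.4138
  p(1,2)=7/59: -0.1186 × log₂(0.1186) = 0.3649
  p(2,0)=8/59: -0.1356 × log₂(0.1356) = 0.3909
  p(2,1)=2/59: -0.0339 × log₂(0.0339) = 0.1655
  p(2,2)=8/59: -0.1356 × log₂(0.1356) = 0.3909
H(X,Y) = 3.0492 bits


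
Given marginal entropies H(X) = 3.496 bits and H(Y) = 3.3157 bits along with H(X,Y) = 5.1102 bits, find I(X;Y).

I(X;Y) = H(X) + H(Y) - H(X,Y)
I(X;Y) = 3.496 + 3.3157 - 5.1102 = 1.7015 bits


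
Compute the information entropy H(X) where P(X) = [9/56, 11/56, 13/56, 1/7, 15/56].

H(X) = -Σ p(x) log₂ p(x)
  -9/56 × log₂(9/56) = 0.4239
  -11/56 × log₂(11/56) = 0.4612
  -13/56 × log₂(13/56) = 0.4891
  -1/7 × log₂(1/7) = 0.4011
  -15/56 × log₂(15/56) = 0.5091
H(X) = 2.2843 bits


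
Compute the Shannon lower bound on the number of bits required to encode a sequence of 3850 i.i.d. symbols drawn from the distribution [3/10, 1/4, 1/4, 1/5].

Entropy H = 1.9855 bits/symbol
Minimum bits = H × n = 1.9855 × 3850
= 7644.08 bits


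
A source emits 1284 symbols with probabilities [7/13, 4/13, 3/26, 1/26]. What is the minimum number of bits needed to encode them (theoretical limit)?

Entropy H = 1.5444 bits/symbol
Minimum bits = H × n = 1.5444 × 1284
= 1982.97 bits


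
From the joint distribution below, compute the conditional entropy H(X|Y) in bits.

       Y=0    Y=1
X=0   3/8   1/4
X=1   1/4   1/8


H(X|Y) = Σ_y p(y) H(X|Y=y)
  p(Y=0) = 5/8, H(X|Y=0) = 0.9710
  p(Y=1) = 3/8, H(X|Y=1) = 0.9183
H(X|Y) = 0.6250×0.9710 + 0.3750×0.9183 = 0.9512 bits


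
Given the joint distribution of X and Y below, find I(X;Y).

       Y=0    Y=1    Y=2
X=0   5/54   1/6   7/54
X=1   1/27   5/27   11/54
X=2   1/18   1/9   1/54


H(X) = 1.5049, H(Y) = 1.4951, H(X,Y) = 2.9155
I(X;Y) = H(X) + H(Y) - H(X,Y) = 0.0846 bits


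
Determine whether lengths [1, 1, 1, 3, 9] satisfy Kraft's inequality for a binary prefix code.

Kraft inequality: Σ 2^(-l_i) ≤ 1 for prefix-free code
Calculating: 2^(-1) + 2^(-1) + 2^(-1) + 2^(-3) + 2^(-9)
= 0.5 + 0.5 + 0.5 + 0.125 + 0.001953125
= 1.6270
Since 1.6270 > 1, prefix-free code does not exist


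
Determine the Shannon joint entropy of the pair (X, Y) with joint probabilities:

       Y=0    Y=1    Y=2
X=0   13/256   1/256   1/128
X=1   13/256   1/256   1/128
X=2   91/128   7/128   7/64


H(X,Y) = -Σ p(x,y) log₂ p(x,y)
  p(0,0)=13/256: -0.0508 × log₂(0.0508) = 0.2183
  p(0,1)=1/256: -0.0039 × log₂(0.0039) = 0.0312
  p(0,2)=1/128: -0.0078 × log₂(0.0078) = 0.0547
  p(1,0)=13/256: -0.0508 × log₂(0.0508) = 0.2183
  p(1,1)=1/256: -0.0039 × log₂(0.0039) = 0.0312
  p(1,2)=1/128: -0.0078 × log₂(0.0078) = 0.0547
  p(2,0)=91/128: -0.7109 × log₂(0.7109) = 0.3499
  p(2,1)=7/128: -0.0547 × log₂(0.0547) = 0.2293
  p(2,2)=7/64: -0.1094 × log₂(0.1094) = 0.3492
H(X,Y) = 1.5370 bits


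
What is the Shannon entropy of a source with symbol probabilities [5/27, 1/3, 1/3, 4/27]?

H(X) = -Σ p(x) log₂ p(x)
  -5/27 × log₂(5/27) = 0.4505
  -1/3 × log₂(1/3) = 0.5283
  -1/3 × log₂(1/3) = 0.5283
  -4/27 × log₂(4/27) = 0.4081
H(X) = 1.9153 bits


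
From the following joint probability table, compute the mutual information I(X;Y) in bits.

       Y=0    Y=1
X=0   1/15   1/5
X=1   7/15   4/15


H(X) = 0.8366, H(Y) = 0.9968, H(X,Y) = 1.7465
I(X;Y) = H(X) + H(Y) - H(X,Y) = 0.0870 bits


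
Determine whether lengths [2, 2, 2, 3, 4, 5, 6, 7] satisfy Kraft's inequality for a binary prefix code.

Kraft inequality: Σ 2^(-l_i) ≤ 1 for prefix-free code
Calculating: 2^(-2) + 2^(-2) + 2^(-2) + 2^(-3) + 2^(-4) + 2^(-5) + 2^(-6) + 2^(-7)
= 0.25 + 0.25 + 0.25 + 0.125 + 0.0625 + 0.03125 + 0.015625 + 0.0078125
= 0.9922
Since 0.9922 ≤ 1, prefix-free code exists


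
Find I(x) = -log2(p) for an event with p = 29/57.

Information content I(x) = -log₂(p(x))
I = -log₂(29/57) = -log₂(0.5088)
I = 0.9749 bits


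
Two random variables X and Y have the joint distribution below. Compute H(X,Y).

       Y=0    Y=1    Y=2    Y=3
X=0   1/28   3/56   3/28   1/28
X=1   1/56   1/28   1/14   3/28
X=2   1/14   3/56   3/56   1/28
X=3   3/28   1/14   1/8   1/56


H(X,Y) = -Σ p(x,y) log₂ p(x,y)
  p(0,0)=1/28: -0.0357 × log₂(0.0357) = 0.1717
  p(0,1)=3/56: -0.0536 × log₂(0.0536) = 0.2262
  p(0,2)=3/28: -0.1071 × log₂(0.1071) = 0.3453
  p(0,3)=1/28: -0.0357 × log₂(0.0357) = 0.1717
  p(1,0)=1/56: -0.0179 × log₂(0.0179) = 0.1037
  p(1,1)=1/28: -0.0357 × log₂(0.0357) = 0.1717
  p(1,2)=1/14: -0.0714 × log₂(0.0714) = 0.2720
  p(1,3)=3/28: -0.1071 × log₂(0.1071) = 0.3453
  p(2,0)=1/14: -0.0714 × log₂(0.0714) = 0.2720
  p(2,1)=3/56: -0.0536 × log₂(0.0536) = 0.2262
  p(2,2)=3/56: -0.0536 × log₂(0.0536) = 0.2262
  p(2,3)=1/28: -0.0357 × log₂(0.0357) = 0.1717
  p(3,0)=3/28: -0.1071 × log₂(0.1071) = 0.3453
  p(3,1)=1/14: -0.0714 × log₂(0.0714) = 0.2720
  p(3,2)=1/8: -0.1250 × log₂(0.1250) = 0.3750
  p(3,3)=1/56: -0.0179 × log₂(0.0179) = 0.1037
H(X,Y) = 3.7994 bits


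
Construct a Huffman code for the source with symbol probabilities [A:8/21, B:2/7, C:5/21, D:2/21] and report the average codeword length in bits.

Huffman tree construction:
Combine smallest probabilities repeatedly
Resulting codes:
  A: 0 (length 1)
  B: 10 (length 2)
  C: 111 (length 3)
  D: 110 (length 3)
Average length = Σ p(s) × length(s) = 1.9524 bits


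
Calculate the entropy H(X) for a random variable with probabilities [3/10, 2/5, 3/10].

H(X) = -Σ p(x) log₂ p(x)
  -3/10 × log₂(3/10) = 0.5211
  -2/5 × log₂(2/5) = 0.5288
  -3/10 × log₂(3/10) = 0.5211
H(X) = 1.5710 bits


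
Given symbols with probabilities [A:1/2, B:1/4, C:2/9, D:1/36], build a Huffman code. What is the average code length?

Huffman tree construction:
Combine smallest probabilities repeatedly
Resulting codes:
  A: 0 (length 1)
  B: 10 (length 2)
  C: 111 (length 3)
  D: 110 (length 3)
Average length = Σ p(s) × length(s) = 1.7500 bits


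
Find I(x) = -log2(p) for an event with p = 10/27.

Information content I(x) = -log₂(p(x))
I = -log₂(10/27) = -log₂(0.3704)
I = 1.4330 bits


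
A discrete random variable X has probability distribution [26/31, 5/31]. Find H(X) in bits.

H(X) = -Σ p(x) log₂ p(x)
  -26/31 × log₂(26/31) = 0.2128
  -5/31 × log₂(5/31) = 0.4246
H(X) = 0.6374 bits


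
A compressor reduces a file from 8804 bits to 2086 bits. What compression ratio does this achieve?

Compression ratio = Original / Compressed
= 8804 / 2086 = 4.22:1


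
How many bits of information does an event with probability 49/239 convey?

Information content I(x) = -log₂(p(x))
I = -log₂(49/239) = -log₂(0.2050)
I = 2.2862 bits


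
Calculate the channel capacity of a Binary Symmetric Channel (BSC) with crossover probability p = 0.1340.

For BSC with error probability p:
C = 1 - H(p) where H(p) is binary entropy
H(0.1340) = -0.1340 × log₂(0.1340) - 0.8660 × log₂(0.8660)
H(p) = 0.5683
C = 1 - 0.5683 = 0.4317 bits/use


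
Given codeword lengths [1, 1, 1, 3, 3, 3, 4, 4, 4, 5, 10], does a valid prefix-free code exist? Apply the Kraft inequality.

Kraft inequality: Σ 2^(-l_i) ≤ 1 for prefix-free code
Calculating: 2^(-1) + 2^(-1) + 2^(-1) + 2^(-3) + 2^(-3) + 2^(-3) + 2^(-4) + 2^(-4) + 2^(-4) + 2^(-5) + 2^(-10)
= 0.5 + 0.5 + 0.5 + 0.125 + 0.125 + 0.125 + 0.0625 + 0.0625 + 0.0625 + 0.03125 + 0.0009765625
= 2.0947
Since 2.0947 > 1, prefix-free code does not exist


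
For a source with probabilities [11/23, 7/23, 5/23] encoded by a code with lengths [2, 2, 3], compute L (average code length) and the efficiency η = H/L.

Average length L = Σ p_i × l_i = 2.2174 bits
Entropy H = 1.5099 bits
Efficiency η = H/L × 100% = 68.09%


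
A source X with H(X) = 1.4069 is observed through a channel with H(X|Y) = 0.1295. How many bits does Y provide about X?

I(X;Y) = H(X) - H(X|Y)
I(X;Y) = 1.4069 - 0.1295 = 1.2774 bits


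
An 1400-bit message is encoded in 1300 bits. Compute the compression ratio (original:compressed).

Compression ratio = Original / Compressed
= 1400 / 1300 = 1.08:1


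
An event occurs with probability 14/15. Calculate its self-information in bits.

Information content I(x) = -log₂(p(x))
I = -log₂(14/15) = -log₂(0.9333)
I = 0.0995 bits


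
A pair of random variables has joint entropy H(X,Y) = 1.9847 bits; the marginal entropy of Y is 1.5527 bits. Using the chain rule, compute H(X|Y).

Chain rule: H(X,Y) = H(X|Y) + H(Y)
H(X|Y) = H(X,Y) - H(Y) = 1.9847 - 1.5527 = 0.432 bits


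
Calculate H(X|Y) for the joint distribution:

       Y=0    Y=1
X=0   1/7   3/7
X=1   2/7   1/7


H(X|Y) = Σ_y p(y) H(X|Y=y)
  p(Y=0) = 3/7, H(X|Y=0) = 0.9183
  p(Y=1) = 4/7, H(X|Y=1) = 0.8113
H(X|Y) = 0.4286×0.9183 + 0.5714×0.8113 = 0.8571 bits


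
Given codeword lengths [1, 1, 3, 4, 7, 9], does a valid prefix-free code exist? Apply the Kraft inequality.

Kraft inequality: Σ 2^(-l_i) ≤ 1 for prefix-free code
Calculating: 2^(-1) + 2^(-1) + 2^(-3) + 2^(-4) + 2^(-7) + 2^(-9)
= 0.5 + 0.5 + 0.125 + 0.0625 + 0.0078125 + 0.001953125
= 1.1973
Since 1.1973 > 1, prefix-free code does not exist


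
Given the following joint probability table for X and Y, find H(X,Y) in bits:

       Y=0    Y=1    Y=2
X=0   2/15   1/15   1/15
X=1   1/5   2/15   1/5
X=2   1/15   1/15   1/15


H(X,Y) = -Σ p(x,y) log₂ p(x,y)
  p(0,0)=2/15: -0.1333 × log₂(0.1333) = 0.3876
  p(0,1)=1/15: -0.0667 × log₂(0.0667) = 0.2605
  p(0,2)=1/15: -0.0667 × log₂(0.0667) = 0.2605
  p(1,0)=1/5: -0.2000 × log₂(0.2000) = 0.4644
  p(1,1)=2/15: -0.1333 × log₂(0.1333) = 0.3876
  p(1,2)=1/5: -0.2000 × log₂(0.2000) = 0.4644
  p(2,0)=1/15: -0.0667 × log₂(0.0667) = 0.2605
  p(2,1)=1/15: -0.0667 × log₂(0.0667) = 0.2605
  p(2,2)=1/15: -0.0667 × log₂(0.0667) = 0.2605
H(X,Y) = 3.0062 bits


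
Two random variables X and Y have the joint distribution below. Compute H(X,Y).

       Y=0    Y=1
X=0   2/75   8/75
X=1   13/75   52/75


H(X,Y) = -Σ p(x,y) log₂ p(x,y)
  p(0,0)=2/75: -0.0267 × log₂(0.0267) = 0.1394
  p(0,1)=8/75: -0.1067 × log₂(0.1067) = 0.3444
  p(1,0)=13/75: -0.1733 × log₂(0.1733) = 0.4383
  p(1,1)=52/75: -0.6933 × log₂(0.6933) = 0.3663
H(X,Y) = 1.2884 bits


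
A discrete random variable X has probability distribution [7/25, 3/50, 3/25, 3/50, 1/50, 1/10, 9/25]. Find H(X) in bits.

H(X) = -Σ p(x) log₂ p(x)
  -7/25 × log₂(7/25) = 0.5142
  -3/50 × log₂(3/50) = 0.2435
  -3/25 × log₂(3/25) = 0.3671
  -3/50 × log₂(3/50) = 0.2435
  -1/50 × log₂(1/50) = 0.1129
  -1/10 × log₂(1/10) = 0.3322
  -9/25 × log₂(9/25) = 0.5306
H(X) = 2.3440 bits


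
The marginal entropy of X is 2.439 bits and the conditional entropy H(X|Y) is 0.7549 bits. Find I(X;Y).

I(X;Y) = H(X) - H(X|Y)
I(X;Y) = 2.439 - 0.7549 = 1.6841 bits


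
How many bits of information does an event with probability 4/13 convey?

Information content I(x) = -log₂(p(x))
I = -log₂(4/13) = -log₂(0.3077)
I = 1.7004 bits


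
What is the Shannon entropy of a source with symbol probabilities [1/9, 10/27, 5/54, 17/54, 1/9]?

H(X) = -Σ p(x) log₂ p(x)
  -1/9 × log₂(1/9) = 0.3522
  -10/27 × log₂(10/27) = 0.5307
  -5/54 × log₂(5/54) = 0.3179
  -17/54 × log₂(17/54) = 0.5249
  -1/9 × log₂(1/9) = 0.3522
H(X) = 2.0780 bits


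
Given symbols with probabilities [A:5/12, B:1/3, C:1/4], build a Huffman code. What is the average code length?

Huffman tree construction:
Combine smallest probabilities repeatedly
Resulting codes:
  A: 0 (length 1)
  B: 11 (length 2)
  C: 10 (length 2)
Average length = Σ p(s) × length(s) = 1.5833 bits


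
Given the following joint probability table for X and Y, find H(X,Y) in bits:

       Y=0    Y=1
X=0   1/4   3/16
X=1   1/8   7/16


H(X,Y) = -Σ p(x,y) log₂ p(x,y)
  p(0,0)=1/4: -0.2500 × log₂(0.2500) = 0.5000
  p(0,1)=3/16: -0.1875 × log₂(0.1875) = 0.4528
  p(1,0)=1/8: -0.1250 × log₂(0.1250) = 0.3750
  p(1,1)=7/16: -0.4375 × log₂(0.4375) = 0.5218
H(X,Y) = 1.8496 bits


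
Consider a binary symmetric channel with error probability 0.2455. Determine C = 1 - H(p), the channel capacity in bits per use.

For BSC with error probability p:
C = 1 - H(p) where H(p) is binary entropy
H(0.2455) = -0.2455 × log₂(0.2455) - 0.7545 × log₂(0.7545)
H(p) = 0.8041
C = 1 - 0.8041 = 0.1959 bits/use


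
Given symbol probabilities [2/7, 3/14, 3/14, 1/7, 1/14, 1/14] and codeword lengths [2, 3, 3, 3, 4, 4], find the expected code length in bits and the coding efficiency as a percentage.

Average length L = Σ p_i × l_i = 2.8571 bits
Entropy H = 2.4138 bits
Efficiency η = H/L × 100% = 84.48%


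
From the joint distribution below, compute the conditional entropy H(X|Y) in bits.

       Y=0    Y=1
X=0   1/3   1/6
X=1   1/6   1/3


H(X|Y) = Σ_y p(y) H(X|Y=y)
  p(Y=0) = 1/2, H(X|Y=0) = 0.9183
  p(Y=1) = 1/2, H(X|Y=1) = 0.9183
H(X|Y) = 0.5000×0.9183 + 0.5000×0.9183 = 0.9183 bits


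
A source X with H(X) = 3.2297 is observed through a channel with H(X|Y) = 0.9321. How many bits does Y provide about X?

I(X;Y) = H(X) - H(X|Y)
I(X;Y) = 3.2297 - 0.9321 = 2.2976 bits


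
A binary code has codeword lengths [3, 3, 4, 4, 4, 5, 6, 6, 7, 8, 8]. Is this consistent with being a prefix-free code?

Kraft inequality: Σ 2^(-l_i) ≤ 1 for prefix-free code
Calculating: 2^(-3) + 2^(-3) + 2^(-4) + 2^(-4) + 2^(-4) + 2^(-5) + 2^(-6) + 2^(-6) + 2^(-7) + 2^(-8) + 2^(-8)
= 0.125 + 0.125 + 0.0625 + 0.0625 + 0.0625 + 0.03125 + 0.015625 + 0.015625 + 0.0078125 + 0.00390625 + 0.00390625
= 0.5156
Since 0.5156 ≤ 1, prefix-free code exists


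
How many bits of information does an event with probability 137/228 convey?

Information content I(x) = -log₂(p(x))
I = -log₂(137/228) = -log₂(0.6009)
I = 0.7349 bits


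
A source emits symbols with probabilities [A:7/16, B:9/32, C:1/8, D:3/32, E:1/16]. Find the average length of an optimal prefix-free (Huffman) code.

Huffman tree construction:
Combine smallest probabilities repeatedly
Resulting codes:
  A: 0 (length 1)
  B: 10 (length 2)
  C: 110 (length 3)
  D: 1111 (length 4)
  E: 1110 (length 4)
Average length = Σ p(s) × length(s) = 2.0000 bits


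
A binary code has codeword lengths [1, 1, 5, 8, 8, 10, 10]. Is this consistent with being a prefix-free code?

Kraft inequality: Σ 2^(-l_i) ≤ 1 for prefix-free code
Calculating: 2^(-1) + 2^(-1) + 2^(-5) + 2^(-8) + 2^(-8) + 2^(-10) + 2^(-10)
= 0.5 + 0.5 + 0.03125 + 0.00390625 + 0.00390625 + 0.0009765625 + 0.0009765625
= 1.0410
Since 1.0410 > 1, prefix-free code does not exist


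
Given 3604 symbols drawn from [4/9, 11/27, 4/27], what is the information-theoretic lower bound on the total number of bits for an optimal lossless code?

Entropy H = 1.4559 bits/symbol
Minimum bits = H × n = 1.4559 × 3604
= 5246.98 bits


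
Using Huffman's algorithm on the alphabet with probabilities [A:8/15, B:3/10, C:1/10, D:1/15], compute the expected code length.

Huffman tree construction:
Combine smallest probabilities repeatedly
Resulting codes:
  A: 1 (length 1)
  B: 01 (length 2)
  C: 001 (length 3)
  D: 000 (length 3)
Average length = Σ p(s) × length(s) = 1.6333 bits


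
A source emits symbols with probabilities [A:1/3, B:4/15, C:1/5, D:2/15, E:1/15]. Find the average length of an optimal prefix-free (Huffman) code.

Huffman tree construction:
Combine smallest probabilities repeatedly
Resulting codes:
  A: 11 (length 2)
  B: 10 (length 2)
  C: 00 (length 2)
  D: 011 (length 3)
  E: 010 (length 3)
Average length = Σ p(s) × length(s) = 2.2000 bits


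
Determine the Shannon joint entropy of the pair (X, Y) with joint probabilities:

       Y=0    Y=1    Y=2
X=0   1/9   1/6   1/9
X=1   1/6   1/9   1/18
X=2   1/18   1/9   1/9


H(X,Y) = -Σ p(x,y) log₂ p(x,y)
  p(0,0)=1/9: -0.1111 × log₂(0.1111) = 0.3522
  p(0,1)=1/6: -0.1667 × log₂(0.1667) = 0.4308
  p(0,2)=1/9: -0.1111 × log₂(0.1111) = 0.3522
  p(1,0)=1/6: -0.1667 × log₂(0.1667) = 0.4308
  p(1,1)=1/9: -0.1111 × log₂(0.1111) = 0.3522
  p(1,2)=1/18: -0.0556 × log₂(0.0556) = 0.2317
  p(2,0)=1/18: -0.0556 × log₂(0.0556) = 0.2317
  p(2,1)=1/9: -0.1111 × log₂(0.1111) = 0.3522
  p(2,2)=1/9: -0.1111 × log₂(0.1111) = 0.3522
H(X,Y) = 3.0860 bits


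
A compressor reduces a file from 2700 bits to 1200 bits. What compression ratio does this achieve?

Compression ratio = Original / Compressed
= 2700 / 1200 = 2.25:1


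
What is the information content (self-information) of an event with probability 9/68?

Information content I(x) = -log₂(p(x))
I = -log₂(9/68) = -log₂(0.1324)
I = 2.9175 bits


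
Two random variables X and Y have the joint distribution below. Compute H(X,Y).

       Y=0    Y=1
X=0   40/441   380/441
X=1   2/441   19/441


H(X,Y) = -Σ p(x,y) log₂ p(x,y)
  p(0,0)=40/441: -0.0907 × log₂(0.0907) = 0.3141
  p(0,1)=380/441: -0.8617 × log₂(0.8617) = 0.1851
  p(1,0)=2/441: -0.0045 × log₂(0.0045) = 0.0353
  p(1,1)=19/441: -0.0431 × log₂(0.0431) = 0.1955
H(X,Y) = 0.7299 bits


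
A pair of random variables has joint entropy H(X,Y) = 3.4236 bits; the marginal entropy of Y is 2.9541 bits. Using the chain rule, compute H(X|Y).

Chain rule: H(X,Y) = H(X|Y) + H(Y)
H(X|Y) = H(X,Y) - H(Y) = 3.4236 - 2.9541 = 0.4695 bits


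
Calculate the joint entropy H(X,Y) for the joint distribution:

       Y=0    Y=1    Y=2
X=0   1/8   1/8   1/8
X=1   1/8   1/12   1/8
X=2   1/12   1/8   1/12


H(X,Y) = -Σ p(x,y) log₂ p(x,y)
  p(0,0)=1/8: -0.1250 × log₂(0.1250) = 0.3750
  p(0,1)=1/8: -0.1250 × log₂(0.1250) = 0.3750
  p(0,2)=1/8: -0.1250 × log₂(0.1250) = 0.3750
  p(1,0)=1/8: -0.1250 × log₂(0.1250) = 0.3750
  p(1,1)=1/12: -0.0833 × log₂(0.0833) = 0.2987
  p(1,2)=1/8: -0.1250 × log₂(0.1250) = 0.3750
  p(2,0)=1/12: -0.0833 × log₂(0.0833) = 0.2987
  p(2,1)=1/8: -0.1250 × log₂(0.1250) = 0.3750
  p(2,2)=1/12: -0.0833 × log₂(0.0833) = 0.2987
H(X,Y) = 3.1462 bits


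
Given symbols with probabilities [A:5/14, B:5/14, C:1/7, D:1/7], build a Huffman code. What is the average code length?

Huffman tree construction:
Combine smallest probabilities repeatedly
Resulting codes:
  A: 11 (length 2)
  B: 0 (length 1)
  C: 100 (length 3)
  D: 101 (length 3)
Average length = Σ p(s) × length(s) = 1.9286 bits


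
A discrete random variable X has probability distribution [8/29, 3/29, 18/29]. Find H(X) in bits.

H(X) = -Σ p(x) log₂ p(x)
  -8/29 × log₂(8/29) = 0.5125
  -3/29 × log₂(3/29) = 0.3386
  -18/29 × log₂(18/29) = 0.4271
H(X) = 1.2782 bits


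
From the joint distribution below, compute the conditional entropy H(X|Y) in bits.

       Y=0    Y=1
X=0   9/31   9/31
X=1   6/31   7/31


H(X|Y) = Σ_y p(y) H(X|Y=y)
  p(Y=0) = 15/31, H(X|Y=0) = 0.9710
  p(Y=1) = 16/31, H(X|Y=1) = 0.9887
H(X|Y) = 0.4839×0.9710 + 0.5161×0.9887 = 0.9801 bits


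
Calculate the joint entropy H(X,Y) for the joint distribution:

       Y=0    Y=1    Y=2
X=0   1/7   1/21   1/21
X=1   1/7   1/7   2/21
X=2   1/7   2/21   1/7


H(X,Y) = -Σ p(x,y) log₂ p(x,y)
  p(0,0)=1/7: -0.1429 × log₂(0.1429) = 0.4011
  p(0,1)=1/21: -0.0476 × log₂(0.0476) = 0.2092
  p(0,2)=1/21: -0.0476 × log₂(0.0476) = 0.2092
  p(1,0)=1/7: -0.1429 × log₂(0.1429) = 0.4011
  p(1,1)=1/7: -0.1429 × log₂(0.1429) = 0.4011
  p(1,2)=2/21: -0.0952 × log₂(0.0952) = 0.3231
  p(2,0)=1/7: -0.1429 × log₂(0.1429) = 0.4011
  p(2,1)=2/21: -0.0952 × log₂(0.0952) = 0.3231
  p(2,2)=1/7: -0.1429 × log₂(0.1429) = 0.4011
H(X,Y) = 3.0697 bits


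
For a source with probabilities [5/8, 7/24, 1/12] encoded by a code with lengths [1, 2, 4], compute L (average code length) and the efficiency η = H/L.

Average length L = Σ p_i × l_i = 1.5417 bits
Entropy H = 1.2410 bits
Efficiency η = H/L × 100% = 80.50%


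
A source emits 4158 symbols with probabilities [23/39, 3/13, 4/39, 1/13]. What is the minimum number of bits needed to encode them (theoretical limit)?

Entropy H = 1.5591 bits/symbol
Minimum bits = H × n = 1.5591 × 4158
= 6482.70 bits


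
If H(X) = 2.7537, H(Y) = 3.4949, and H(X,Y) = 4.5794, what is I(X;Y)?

I(X;Y) = H(X) + H(Y) - H(X,Y)
I(X;Y) = 2.7537 + 3.4949 - 4.5794 = 1.6692 bits


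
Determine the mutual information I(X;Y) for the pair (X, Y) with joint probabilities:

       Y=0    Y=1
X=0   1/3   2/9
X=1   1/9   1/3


H(X) = 0.9911, H(Y) = 0.9911, H(X,Y) = 1.8911
I(X;Y) = H(X) + H(Y) - H(X,Y) = 0.0911 bits


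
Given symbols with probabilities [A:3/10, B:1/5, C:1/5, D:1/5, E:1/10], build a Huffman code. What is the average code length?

Huffman tree construction:
Combine smallest probabilities repeatedly
Resulting codes:
  A: 10 (length 2)
  B: 111 (length 3)
  C: 00 (length 2)
  D: 01 (length 2)
  E: 110 (length 3)
Average length = Σ p(s) × length(s) = 2.3000 bits


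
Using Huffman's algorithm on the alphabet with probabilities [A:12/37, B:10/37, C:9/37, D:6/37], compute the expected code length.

Huffman tree construction:
Combine smallest probabilities repeatedly
Resulting codes:
  A: 11 (length 2)
  B: 10 (length 2)
  C: 01 (length 2)
  D: 00 (length 2)
Average length = Σ p(s) × length(s) = 2.0000 bits


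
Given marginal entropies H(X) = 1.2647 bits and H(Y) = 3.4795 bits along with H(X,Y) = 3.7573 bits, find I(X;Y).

I(X;Y) = H(X) + H(Y) - H(X,Y)
I(X;Y) = 1.2647 + 3.4795 - 3.7573 = 0.9869 bits


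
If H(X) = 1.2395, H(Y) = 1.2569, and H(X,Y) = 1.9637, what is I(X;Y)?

I(X;Y) = H(X) + H(Y) - H(X,Y)
I(X;Y) = 1.2395 + 1.2569 - 1.9637 = 0.5327 bits


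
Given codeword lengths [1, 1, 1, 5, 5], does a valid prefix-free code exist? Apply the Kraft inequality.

Kraft inequality: Σ 2^(-l_i) ≤ 1 for prefix-free code
Calculating: 2^(-1) + 2^(-1) + 2^(-1) + 2^(-5) + 2^(-5)
= 0.5 + 0.5 + 0.5 + 0.03125 + 0.03125
= 1.5625
Since 1.5625 > 1, prefix-free code does not exist


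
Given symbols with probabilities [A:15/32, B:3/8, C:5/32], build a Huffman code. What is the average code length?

Huffman tree construction:
Combine smallest probabilities repeatedly
Resulting codes:
  A: 0 (length 1)
  B: 11 (length 2)
  C: 10 (length 2)
Average length = Σ p(s) × length(s) = 1.5312 bits


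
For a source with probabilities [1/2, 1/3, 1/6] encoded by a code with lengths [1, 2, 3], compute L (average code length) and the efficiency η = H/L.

Average length L = Σ p_i × l_i = 1.6667 bits
Entropy H = 1.4591 bits
Efficiency η = H/L × 100% = 87.55%


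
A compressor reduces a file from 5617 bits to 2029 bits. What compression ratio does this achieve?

Compression ratio = Original / Compressed
= 5617 / 2029 = 2.77:1


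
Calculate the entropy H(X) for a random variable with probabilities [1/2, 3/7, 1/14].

H(X) = -Σ p(x) log₂ p(x)
  -1/2 × log₂(1/2) = 0.5000
  -3/7 × log₂(3/7) = 0.5239
  -1/14 × log₂(1/14) = 0.2720
H(X) = 1.2958 bits


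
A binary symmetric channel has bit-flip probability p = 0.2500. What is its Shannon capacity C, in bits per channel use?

For BSC with error probability p:
C = 1 - H(p) where H(p) is binary entropy
H(0.2500) = -0.2500 × log₂(0.2500) - 0.7500 × log₂(0.7500)
H(p) = 0.8113
C = 1 - 0.8113 = 0.1887 bits/use


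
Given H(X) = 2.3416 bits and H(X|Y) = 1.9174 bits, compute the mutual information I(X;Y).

I(X;Y) = H(X) - H(X|Y)
I(X;Y) = 2.3416 - 1.9174 = 0.4242 bits


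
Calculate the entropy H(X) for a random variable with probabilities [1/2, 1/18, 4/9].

H(X) = -Σ p(x) log₂ p(x)
  -1/2 × log₂(1/2) = 0.5000
  -1/18 × log₂(1/18) = 0.2317
  -4/9 × log₂(4/9) = 0.5200
H(X) = 1.2516 bits


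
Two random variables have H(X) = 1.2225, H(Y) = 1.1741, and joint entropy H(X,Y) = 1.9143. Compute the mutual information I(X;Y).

I(X;Y) = H(X) + H(Y) - H(X,Y)
I(X;Y) = 1.2225 + 1.1741 - 1.9143 = 0.4823 bits


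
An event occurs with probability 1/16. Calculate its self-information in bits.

Information content I(x) = -log₂(p(x))
I = -log₂(1/16) = -log₂(0.0625)
I = 4.0000 bits


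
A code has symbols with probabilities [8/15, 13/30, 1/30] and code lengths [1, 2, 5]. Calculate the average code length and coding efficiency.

Average length L = Σ p_i × l_i = 1.5667 bits
Entropy H = 1.1700 bits
Efficiency η = H/L × 100% = 74.68%


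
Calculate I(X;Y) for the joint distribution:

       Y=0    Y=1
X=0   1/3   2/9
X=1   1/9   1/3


H(X) = 0.9911, H(Y) = 0.9911, H(X,Y) = 1.8911
I(X;Y) = H(X) + H(Y) - H(X,Y) = 0.0911 bits


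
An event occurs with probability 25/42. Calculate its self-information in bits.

Information content I(x) = -log₂(p(x))
I = -log₂(25/42) = -log₂(0.5952)
I = 0.7485 bits


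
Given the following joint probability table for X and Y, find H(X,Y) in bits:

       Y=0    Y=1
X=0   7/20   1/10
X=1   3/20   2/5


H(X,Y) = -Σ p(x,y) log₂ p(x,y)
  p(0,0)=7/20: -0.3500 × log₂(0.3500) = 0.5301
  p(0,1)=1/10: -0.1000 × log₂(0.1000) = 0.3322
  p(1,0)=3/20: -0.1500 × log₂(0.1500) = 0.4105
  p(1,1)=2/5: -0.4000 × log₂(0.4000) = 0.5288
H(X,Y) = 1.8016 bits


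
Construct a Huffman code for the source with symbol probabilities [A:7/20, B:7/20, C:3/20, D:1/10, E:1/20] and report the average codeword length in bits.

Huffman tree construction:
Combine smallest probabilities repeatedly
Resulting codes:
  A: 11 (length 2)
  B: 0 (length 1)
  C: 100 (length 3)
  D: 1011 (length 4)
  E: 1010 (length 4)
Average length = Σ p(s) × length(s) = 2.1000 bits


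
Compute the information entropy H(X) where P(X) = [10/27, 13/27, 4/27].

H(X) = -Σ p(x) log₂ p(x)
  -10/27 × log₂(10/27) = 0.5307
  -13/27 × log₂(13/27) = 0.5077
  -4/27 × log₂(4/27) = 0.4081
H(X) = 1.4466 bits


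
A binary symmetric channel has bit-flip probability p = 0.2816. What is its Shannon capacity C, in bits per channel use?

For BSC with error probability p:
C = 1 - H(p) where H(p) is binary entropy
H(0.2816) = -0.2816 × log₂(0.2816) - 0.7184 × log₂(0.7184)
H(p) = 0.8576
C = 1 - 0.8576 = 0.1424 bits/use


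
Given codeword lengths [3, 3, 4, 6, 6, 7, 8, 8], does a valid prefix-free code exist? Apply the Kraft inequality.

Kraft inequality: Σ 2^(-l_i) ≤ 1 for prefix-free code
Calculating: 2^(-3) + 2^(-3) + 2^(-4) + 2^(-6) + 2^(-6) + 2^(-7) + 2^(-8) + 2^(-8)
= 0.125 + 0.125 + 0.0625 + 0.015625 + 0.015625 + 0.0078125 + 0.00390625 + 0.00390625
= 0.3594
Since 0.3594 ≤ 1, prefix-free code exists


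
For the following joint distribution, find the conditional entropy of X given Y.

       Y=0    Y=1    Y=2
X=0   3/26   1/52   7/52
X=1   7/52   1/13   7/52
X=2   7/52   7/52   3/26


H(X|Y) = Σ_y p(y) H(X|Y=y)
  p(Y=0) = 5/13, H(X|Y=0) = 1.5813
  p(Y=1) = 3/13, H(X|Y=1) = 1.2807
  p(Y=2) = 5/13, H(X|Y=2) = 1.5813
H(X|Y) = 0.3846×1.5813 + 0.2308×1.2807 + 0.3846×1.5813 = 1.5119 bits


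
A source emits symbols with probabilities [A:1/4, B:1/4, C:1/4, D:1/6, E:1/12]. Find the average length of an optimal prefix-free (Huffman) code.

Huffman tree construction:
Combine smallest probabilities repeatedly
Resulting codes:
  A: 00 (length 2)
  B: 01 (length 2)
  C: 10 (length 2)
  D: 111 (length 3)
  E: 110 (length 3)
Average length = Σ p(s) × length(s) = 2.2500 bits


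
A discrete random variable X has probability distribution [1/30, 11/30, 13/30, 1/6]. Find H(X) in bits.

H(X) = -Σ p(x) log₂ p(x)
  -1/30 × log₂(1/30) = 0.1636
  -11/30 × log₂(11/30) = 0.5307
  -13/30 × log₂(13/30) = 0.5228
  -1/6 × log₂(1/6) = 0.4308
H(X) = 1.6479 bits


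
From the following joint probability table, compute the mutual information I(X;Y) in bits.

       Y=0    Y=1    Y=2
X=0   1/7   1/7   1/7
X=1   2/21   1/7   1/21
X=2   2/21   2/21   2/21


H(X) = 1.5567, H(Y) = 1.5751, H(X,Y) = 3.1057
I(X;Y) = H(X) + H(Y) - H(X,Y) = 0.0261 bits


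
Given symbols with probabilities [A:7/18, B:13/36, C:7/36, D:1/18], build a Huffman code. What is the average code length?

Huffman tree construction:
Combine smallest probabilities repeatedly
Resulting codes:
  A: 0 (length 1)
  B: 11 (length 2)
  C: 101 (length 3)
  D: 100 (length 3)
Average length = Σ p(s) × length(s) = 1.8611 bits


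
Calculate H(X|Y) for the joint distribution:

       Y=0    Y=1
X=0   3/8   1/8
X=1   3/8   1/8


H(X|Y) = Σ_y p(y) H(X|Y=y)
  p(Y=0) = 3/4, H(X|Y=0) = 1.0000
  p(Y=1) = 1/4, H(X|Y=1) = 1.0000
H(X|Y) = 0.7500×1.0000 + 0.2500×1.0000 = 1.0000 bits


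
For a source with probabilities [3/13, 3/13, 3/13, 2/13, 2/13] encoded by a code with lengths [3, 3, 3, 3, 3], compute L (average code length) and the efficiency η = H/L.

Average length L = Σ p_i × l_i = 3.0000 bits
Entropy H = 2.2955 bits
Efficiency η = H/L × 100% = 76.52%


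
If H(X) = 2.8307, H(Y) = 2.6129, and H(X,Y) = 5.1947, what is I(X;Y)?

I(X;Y) = H(X) + H(Y) - H(X,Y)
I(X;Y) = 2.8307 + 2.6129 - 5.1947 = 0.2489 bits


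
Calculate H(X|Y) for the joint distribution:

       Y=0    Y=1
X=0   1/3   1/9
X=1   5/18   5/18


H(X|Y) = Σ_y p(y) H(X|Y=y)
  p(Y=0) = 11/18, H(X|Y=0) = 0.9940
  p(Y=1) = 7/18, H(X|Y=1) = 0.8631
H(X|Y) = 0.6111×0.9940 + 0.3889×0.8631 = 0.9431 bits


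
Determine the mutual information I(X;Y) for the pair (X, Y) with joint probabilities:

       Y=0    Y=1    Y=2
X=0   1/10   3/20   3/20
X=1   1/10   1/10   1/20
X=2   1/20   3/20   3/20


H(X) = 1.5589, H(Y) = 1.5589, H(X,Y) = 3.0710
I(X;Y) = H(X) + H(Y) - H(X,Y) = 0.0468 bits


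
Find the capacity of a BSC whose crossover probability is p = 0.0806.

For BSC with error probability p:
C = 1 - H(p) where H(p) is binary entropy
H(0.0806) = -0.0806 × log₂(0.0806) - 0.9194 × log₂(0.9194)
H(p) = 0.4043
C = 1 - 0.4043 = 0.5957 bits/use


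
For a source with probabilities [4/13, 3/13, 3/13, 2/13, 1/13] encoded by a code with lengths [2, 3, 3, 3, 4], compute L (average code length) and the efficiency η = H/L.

Average length L = Σ p_i × l_i = 2.7692 bits
Entropy H = 2.1997 bits
Efficiency η = H/L × 100% = 79.43%


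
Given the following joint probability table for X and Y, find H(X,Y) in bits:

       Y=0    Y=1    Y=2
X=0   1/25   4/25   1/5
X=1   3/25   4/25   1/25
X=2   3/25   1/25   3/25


H(X,Y) = -Σ p(x,y) log₂ p(x,y)
  p(0,0)=1/25: -0.0400 × log₂(0.0400) = 0.1858
  p(0,1)=4/25: -0.1600 × log₂(0.1600) = 0.4230
  p(0,2)=1/5: -0.2000 × log₂(0.2000) = 0.4644
  p(1,0)=3/25: -0.1200 × log₂(0.1200) = 0.3671
  p(1,1)=4/25: -0.1600 × log₂(0.1600) = 0.4230
  p(1,2)=1/25: -0.0400 × log₂(0.0400) = 0.1858
  p(2,0)=3/25: -0.1200 × log₂(0.1200) = 0.3671
  p(2,1)=1/25: -0.0400 × log₂(0.0400) = 0.1858
  p(2,2)=3/25: -0.1200 × log₂(0.1200) = 0.3671
H(X,Y) = 2.9689 bits


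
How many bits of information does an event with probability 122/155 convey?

Information content I(x) = -log₂(p(x))
I = -log₂(122/155) = -log₂(0.7871)
I = 0.3454 bits


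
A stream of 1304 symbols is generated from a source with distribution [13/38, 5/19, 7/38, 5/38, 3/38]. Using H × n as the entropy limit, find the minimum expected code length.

Entropy H = 2.1600 bits/symbol
Minimum bits = H × n = 2.1600 × 1304
= 2816.65 bits


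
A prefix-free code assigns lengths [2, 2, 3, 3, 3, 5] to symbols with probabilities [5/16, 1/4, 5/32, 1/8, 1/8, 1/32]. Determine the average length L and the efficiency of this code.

Average length L = Σ p_i × l_i = 2.5000 bits
Entropy H = 2.3491 bits
Efficiency η = H/L × 100% = 93.96%


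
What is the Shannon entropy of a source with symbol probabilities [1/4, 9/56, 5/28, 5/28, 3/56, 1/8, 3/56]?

H(X) = -Σ p(x) log₂ p(x)
  -1/4 × log₂(1/4) = 0.5000
  -9/56 × log₂(9/56) = 0.4239
  -5/28 × log₂(5/28) = 0.4438
  -5/28 × log₂(5/28) = 0.4438
  -3/56 × log₂(3/56) = 0.2262
  -1/8 × log₂(1/8) = 0.3750
  -3/56 × log₂(3/56) = 0.2262
H(X) = 2.6389 bits


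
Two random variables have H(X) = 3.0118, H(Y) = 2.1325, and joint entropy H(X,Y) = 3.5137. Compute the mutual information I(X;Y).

I(X;Y) = H(X) + H(Y) - H(X,Y)
I(X;Y) = 3.0118 + 2.1325 - 3.5137 = 1.6306 bits


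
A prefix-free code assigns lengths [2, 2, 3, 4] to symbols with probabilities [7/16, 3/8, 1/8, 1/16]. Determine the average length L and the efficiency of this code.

Average length L = Σ p_i × l_i = 2.2500 bits
Entropy H = 1.6774 bits
Efficiency η = H/L × 100% = 74.55%


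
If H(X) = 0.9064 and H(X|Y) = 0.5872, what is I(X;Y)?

I(X;Y) = H(X) - H(X|Y)
I(X;Y) = 0.9064 - 0.5872 = 0.3192 bits


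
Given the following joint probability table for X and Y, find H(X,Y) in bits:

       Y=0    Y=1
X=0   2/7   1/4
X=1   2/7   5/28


H(X,Y) = -Σ p(x,y) log₂ p(x,y)
  p(0,0)=2/7: -0.2857 × log₂(0.2857) = 0.5164
  p(0,1)=1/4: -0.2500 × log₂(0.2500) = 0.5000
  p(1,0)=2/7: -0.2857 × log₂(0.2857) = 0.5164
  p(1,1)=5/28: -0.1786 × log₂(0.1786) = 0.4438
H(X,Y) = 1.9766 bits
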